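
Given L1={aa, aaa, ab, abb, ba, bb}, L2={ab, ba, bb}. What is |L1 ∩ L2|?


L1 = {aa, aaa, ab, abb, ba, bb}
L2 = {ab, ba, bb}
Checking each string in L1 against L2:
  'aa': in L2? No
  'aaa': in L2? No
  'ab': in L2? Yes
  'abb': in L2? No
  'ba': in L2? Yes
  'bb': in L2? Yes
Intersection = {ab, ba, bb}
|L1 ∩ L2| = 3

3


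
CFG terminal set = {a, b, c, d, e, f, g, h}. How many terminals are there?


Terminal symbols: a, b, c, d, e, f, g, h
Counting each: a (#1), b (#2), c (#3), d (#4), e (#5), f (#6), g (#7), h (#8)
Total = 8

8


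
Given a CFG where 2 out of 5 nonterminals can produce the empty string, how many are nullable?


Nonterminals: {S, A, B, C, D}
A nonterminal is nullable if it can derive epsilon
Counting nullable nonterminals: 2
Total nullable = 2

2


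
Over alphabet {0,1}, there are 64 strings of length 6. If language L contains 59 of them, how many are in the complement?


Alphabet: {0,1}
String length: 6
Total strings of length 6 = 2^6 = 64
Strings in L = 59
Complement = total - |L|
= 64 - 59
= 5

5


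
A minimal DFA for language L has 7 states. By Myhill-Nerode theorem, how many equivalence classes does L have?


Myhill-Nerode theorem:
Number of equivalence classes = number of states in minimal DFA
Minimal DFA states = 7
Therefore equivalence classes = 7

7


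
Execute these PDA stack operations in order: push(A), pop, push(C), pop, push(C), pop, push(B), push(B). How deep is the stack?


Tracing stack operations:
  push(A) -> stack = [A], depth=1
  pop -> removed A, stack = [], depth=0
  push(C) -> stack = [C], depth=1
  pop -> removed C, stack = [], depth=0
  push(C) -> stack = [C], depth=1
  pop -> removed C, stack = [], depth=0
  push(B) -> stack = [B], depth=1
  push(B) -> stack = [B,B], depth=2
Final depth = 2

2


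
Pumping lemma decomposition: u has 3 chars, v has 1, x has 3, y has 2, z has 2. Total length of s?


|s| = |u| + |v| + |x| + |y| + |z|
= 3 + 1 + 3 + 2 + 2
= 4 + 3 + 4
= 7 + 4
= 11

11


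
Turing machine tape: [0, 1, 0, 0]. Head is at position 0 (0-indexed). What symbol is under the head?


Tape: [0, 1, 0, 0]
Positions: 0 1 2 3
Values:    0 1 0 0
Head at position 0
tape[0] = 0

0


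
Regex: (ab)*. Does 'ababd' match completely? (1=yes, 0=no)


Pattern: (ab)*
String: 'ababd'
Pattern requires: zero or more repetitions of 'ab'
Length 5 is odd -> cannot be (ab)* -> no match
Result: 0

0


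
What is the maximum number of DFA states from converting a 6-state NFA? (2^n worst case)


NFA has 6 states
Subset construction: each DFA state = subset of NFA states
Maximum subsets = 2^6
2^6 = 64

64


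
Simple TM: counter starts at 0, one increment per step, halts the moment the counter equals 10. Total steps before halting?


Counter starts at 0. Counting sequence:
  Step 1: counter = 1
  Step 2: counter = 2
  Step 3: counter = 3
  Step 4: counter = 4
  Step 5: counter = 5
  Step 6: counter = 6
  ...
  Step 10: counter = 10
Counter reached 10 -> halt
Total steps = 10

10


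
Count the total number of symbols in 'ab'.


String: 'ab'
Counting characters:
  'a' appears 1 time(s)
  'b' appears 1 time(s)
Total length = 1 + 1 = 2

2


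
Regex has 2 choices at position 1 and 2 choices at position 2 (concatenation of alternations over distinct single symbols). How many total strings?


First group: 2 alternatives
Second group: 2 alternatives
Concatenation: each choice from group 1 pairs with each from group 2
Total = 2 x 2 = 4

4


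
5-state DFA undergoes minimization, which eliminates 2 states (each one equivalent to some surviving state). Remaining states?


Original DFA: 5 states
Redundant states removed: 2
Minimized states = original - removed
= 5 - 2
= 3

3


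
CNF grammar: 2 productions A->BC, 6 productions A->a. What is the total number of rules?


CNF allows two rule forms:
  A -> BC (binary): 2 rules
  A -> a (terminal): 6 rules
Total = 2 + 6 = 8

8


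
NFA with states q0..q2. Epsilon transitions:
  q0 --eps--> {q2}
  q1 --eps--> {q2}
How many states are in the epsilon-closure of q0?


Starting from q0
Initialize closure = {q0}
Follow epsilon from q0 -> add q2
Final closure: {q0, q2}
Size = 2

2


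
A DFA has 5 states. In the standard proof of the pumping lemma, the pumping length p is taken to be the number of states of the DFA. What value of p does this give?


Pumping lemma for regular languages (standard proof):
Take p = |Q|, the number of DFA states.
Any string of length >= |Q| passes through |Q|+1 states while reading its first |Q| symbols,
so by pigeonhole some state repeats, giving the loop that can be pumped.
Here |Q| = 5
Therefore the proof uses p = 5

5


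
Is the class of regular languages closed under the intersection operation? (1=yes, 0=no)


Regular languages are closed under:
- Union (DFA product construction)
- Intersection (DFA product construction)
- Complement (swap accept/reject states)
- Concatenation (NFA construction)
- Kleene star (NFA construction)
intersection is in this list
Therefore: closed

1


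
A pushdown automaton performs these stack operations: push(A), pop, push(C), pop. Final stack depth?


Tracing stack operations:
  push(A) -> stack = [A], depth=1
  pop -> removed A, stack = [], depth=0
  push(C) -> stack = [C], depth=1
  pop -> removed C, stack = [], depth=0
Final depth = 0

0


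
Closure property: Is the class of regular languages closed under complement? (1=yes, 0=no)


Regular languages are closed under all standard operations:
- Union: Yes (product construction)
- Intersection: Yes (product construction)
- Complement: Yes (swap accept/reject)
- Concatenation: Yes (NFA construction)
Operation: complement -> Closed

1


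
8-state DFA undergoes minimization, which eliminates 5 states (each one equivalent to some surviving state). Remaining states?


Original DFA: 8 states
Redundant states removed: 5
Minimized states = original - removed
= 8 - 5
= 3

3


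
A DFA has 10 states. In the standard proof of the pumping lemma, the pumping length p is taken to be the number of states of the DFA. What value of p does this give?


Pumping lemma for regular languages (standard proof):
Take p = |Q|, the number of DFA states.
Any string of length >= |Q| passes through |Q|+1 states while reading its first |Q| symbols,
so by pigeonhole some state repeats, giving the loop that can be pumped.
Here |Q| = 10
Therefore the proof uses p = 10

10


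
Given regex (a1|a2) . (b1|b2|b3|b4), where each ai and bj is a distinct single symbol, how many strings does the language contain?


First group: 2 alternatives
Second group: 4 alternatives
Concatenation: each choice from group 1 pairs with each from group 2
Total = 2 x 4 = 8

8


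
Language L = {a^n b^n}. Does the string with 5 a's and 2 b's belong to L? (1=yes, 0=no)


Language requires equal numbers of a's and b's
PDA pushes for each 'a', pops for each 'b'
Number of a's = 5
Number of b's = 2
5 != 2 -> Reject

0


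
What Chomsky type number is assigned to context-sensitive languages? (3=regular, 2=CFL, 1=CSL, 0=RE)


Chomsky hierarchy levels:
  Type 3: Regular (DFA/NFA/regex)
  Type 2: Context-free (PDA)
  Type 1: Context-sensitive
  Type 0: Recursively enumerable (TM)
'context-sensitive' corresponds to Type 1

1


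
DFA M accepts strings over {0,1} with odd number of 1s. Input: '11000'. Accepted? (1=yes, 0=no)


DFA has 2 states: q_even (start, accept=no) and q_odd
Processing string '11000' character by character:
  Position 0: read '1', 1-count=1 -> q_odd
  Position 1: read '1', 1-count=2 -> q_even
  Position 2: read '0', 1-count=2 -> q_even (no change)
  Position 3: read '0', 1-count=2 -> q_even (no change)
  Position 4: read '0', 1-count=2 -> q_even (no change)
Final state: q_even, total 1s = 2 (even); the DFA requires an odd count -> reject

0


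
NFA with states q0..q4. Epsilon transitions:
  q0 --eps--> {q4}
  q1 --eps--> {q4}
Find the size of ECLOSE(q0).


Starting from q0
Initialize closure = {q0}
Follow epsilon from q0 -> add q4
Final closure: {q0, q4}
Size = 2

2


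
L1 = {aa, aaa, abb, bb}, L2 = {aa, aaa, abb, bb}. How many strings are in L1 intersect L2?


L1 = {aa, aaa, abb, bb}
L2 = {aa, aaa, abb, bb}
Checking each string in L1 against L2:
  'aa': in L2? Yes
  'aaa': in L2? Yes
  'abb': in L2? Yes
  'bb': in L2? Yes
Intersection = {aa, aaa, abb, bb}
|L1 ∩ L2| = 4

4


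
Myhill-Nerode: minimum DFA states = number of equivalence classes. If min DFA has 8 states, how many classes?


Myhill-Nerode theorem:
Number of equivalence classes = number of states in minimal DFA
Minimal DFA states = 8
Therefore equivalence classes = 8

8


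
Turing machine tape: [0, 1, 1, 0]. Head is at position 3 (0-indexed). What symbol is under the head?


Tape: [0, 1, 1, 0]
Positions: 0 1 2 3
Values:    0 1 1 0
Head at position 3
tape[3] = 0

0


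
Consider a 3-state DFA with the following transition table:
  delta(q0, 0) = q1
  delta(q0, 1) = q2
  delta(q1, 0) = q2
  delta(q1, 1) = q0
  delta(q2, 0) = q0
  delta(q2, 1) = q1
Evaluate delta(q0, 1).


Looking up transition function:
delta(q0, 1) in the table
Row: q0, Column: 1
Result: q2

q2


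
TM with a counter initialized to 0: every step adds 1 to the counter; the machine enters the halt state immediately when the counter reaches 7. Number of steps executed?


Counter starts at 0. Counting sequence:
  Step 1: counter = 1
  Step 2: counter = 2
  Step 3: counter = 3
  Step 4: counter = 4
  Step 5: counter = 5
  Step 6: counter = 6
  Step 7: counter = 7
Counter reached 7 -> halt
Total steps = 7

7


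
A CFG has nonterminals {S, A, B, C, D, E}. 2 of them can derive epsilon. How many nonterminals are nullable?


Nonterminals: {S, A, B, C, D, E}
A nonterminal is nullable if it can derive epsilon
Counting nullable nonterminals: 2
Total nullable = 2

2


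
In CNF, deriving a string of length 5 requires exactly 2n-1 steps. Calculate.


Chomsky Normal Form derivation:
String length n = 5
Each step either:
  - Splits a nonterminal into two (n-1 such steps)
  - Converts a nonterminal to terminal (n such steps)
Total = (n-1) + n = 2n - 1
= 2(5) - 1
= 10 - 1
= 9

9


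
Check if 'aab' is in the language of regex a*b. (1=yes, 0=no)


Pattern: a*b
String: 'aab'
Pattern requires: zero or more 'a's followed by exactly one 'b'
Found 2 leading 'a's
Remaining: 'b'
Remaining is exactly 'b' -> match
Result: 1

1


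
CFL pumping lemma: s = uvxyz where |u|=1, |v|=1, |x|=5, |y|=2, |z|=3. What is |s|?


|s| = |u| + |v| + |x| + |y| + |z|
= 1 + 1 + 5 + 2 + 3
= 2 + 5 + 5
= 7 + 5
= 12

12


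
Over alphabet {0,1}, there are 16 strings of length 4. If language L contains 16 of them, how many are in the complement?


Alphabet: {0,1}
String length: 4
Total strings of length 4 = 2^4 = 16
Strings in L = 16
Complement = total - |L|
= 16 - 16
= 0

0


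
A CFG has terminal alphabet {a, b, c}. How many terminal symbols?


Terminal symbols: a, b, c
Counting each: a (#1), b (#2), c (#3)
Total = 3

3


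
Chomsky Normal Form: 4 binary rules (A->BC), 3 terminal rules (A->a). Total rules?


CNF allows two rule forms:
  A -> BC (binary): 4 rules
  A -> a (terminal): 3 rules
Total = 4 + 3 = 7

7


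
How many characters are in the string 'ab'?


String: 'ab'
Counting characters:
  'a' appears 1 time(s)
  'b' appears 1 time(s)
Total length = 1 + 1 = 2

2


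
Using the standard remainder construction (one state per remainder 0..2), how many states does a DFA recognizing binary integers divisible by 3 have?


Divisibility by 3 is tracked via the remainder mod 3: 0, 1, ..., 2
The construction assigns one state to each remainder
Number of remainders = 3

3


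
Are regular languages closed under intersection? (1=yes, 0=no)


Regular languages are closed under:
- Union (DFA product construction)
- Intersection (DFA product construction)
- Complement (swap accept/reject states)
- Concatenation (NFA construction)
- Kleene star (NFA construction)
intersection is in this list
Therefore: closed

1


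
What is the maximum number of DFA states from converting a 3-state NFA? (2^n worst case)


NFA has 3 states
Subset construction: each DFA state = subset of NFA states
Maximum subsets = 2^3
2^3 = 8

8


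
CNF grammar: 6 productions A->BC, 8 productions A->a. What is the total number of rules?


CNF allows two rule forms:
  A -> BC (binary): 6 rules
  A -> a (terminal): 8 rules
Total = 6 + 8 = 14

14


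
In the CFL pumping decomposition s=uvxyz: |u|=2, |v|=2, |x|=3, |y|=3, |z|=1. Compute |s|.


|s| = |u| + |v| + |x| + |y| + |z|
= 2 + 2 + 3 + 3 + 1
= 4 + 3 + 4
= 7 + 4
= 11

11


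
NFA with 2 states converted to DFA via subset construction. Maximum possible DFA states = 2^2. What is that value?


NFA has 2 states
Subset construction: each DFA state = subset of NFA states
Maximum subsets = 2^2
2^2 = 4

4


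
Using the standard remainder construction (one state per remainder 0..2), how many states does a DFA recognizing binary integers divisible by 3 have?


Divisibility by 3 is tracked via the remainder mod 3: 0, 1, ..., 2
The construction assigns one state to each remainder
Number of remainders = 3

3


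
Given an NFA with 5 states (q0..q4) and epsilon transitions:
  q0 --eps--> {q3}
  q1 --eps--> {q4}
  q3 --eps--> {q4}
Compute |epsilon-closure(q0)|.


Starting from q0
Initialize closure = {q0}
Follow epsilon from q0 -> add q3
Follow epsilon from q3 -> add q4
Final closure: {q0, q3, q4}
Size = 3

3


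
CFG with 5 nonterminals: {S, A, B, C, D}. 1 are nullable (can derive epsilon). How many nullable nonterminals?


Nonterminals: {S, A, B, C, D}
A nonterminal is nullable if it can derive epsilon
Counting nullable nonterminals: 1
Total nullable = 1

1


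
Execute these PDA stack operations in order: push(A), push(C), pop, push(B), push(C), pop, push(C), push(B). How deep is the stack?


Tracing stack operations:
  push(A) -> stack = [A], depth=1
  push(C) -> stack = [A,C], depth=2
  pop -> removed C, stack = [A], depth=1
  push(B) -> stack = [A,B], depth=2
  push(C) -> stack = [A,B,C], depth=3
  pop -> removed C, stack = [A,B], depth=2
  push(C) -> stack = [A,B,C], depth=3
  push(B) -> stack = [A,B,C,B], depth=4
Final depth = 4

4


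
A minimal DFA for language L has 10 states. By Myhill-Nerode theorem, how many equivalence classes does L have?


Myhill-Nerode theorem:
Number of equivalence classes = number of states in minimal DFA
Minimal DFA states = 10
Therefore equivalence classes = 10

10


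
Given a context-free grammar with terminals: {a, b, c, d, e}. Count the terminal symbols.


Terminal symbols: a, b, c, d, e
Counting each: a (#1), b (#2), c (#3), d (#4), e (#5)
Total = 5

5


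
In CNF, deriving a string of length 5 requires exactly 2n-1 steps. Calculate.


Chomsky Normal Form derivation:
String length n = 5
Each step either:
  - Splits a nonterminal into two (n-1 such steps)
  - Converts a nonterminal to terminal (n such steps)
Total = (n-1) + n = 2n - 1
= 2(5) - 1
= 10 - 1
= 9

9


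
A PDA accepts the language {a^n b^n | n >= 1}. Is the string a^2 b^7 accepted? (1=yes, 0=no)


Language requires equal numbers of a's and b's
PDA pushes for each 'a', pops for each 'b'
Number of a's = 2
Number of b's = 7
2 != 7 -> Reject

0


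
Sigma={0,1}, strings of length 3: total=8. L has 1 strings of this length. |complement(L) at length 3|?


Alphabet: {0,1}
String length: 3
Total strings of length 3 = 2^3 = 8
Strings in L = 1
Complement = total - |L|
= 8 - 1
= 7

7


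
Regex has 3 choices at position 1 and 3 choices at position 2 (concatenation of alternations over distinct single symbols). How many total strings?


First group: 3 alternatives
Second group: 3 alternatives
Concatenation: each choice from group 1 pairs with each from group 2
Total = 3 x 3 = 9

9


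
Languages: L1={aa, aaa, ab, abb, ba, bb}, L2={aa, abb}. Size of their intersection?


L1 = {aa, aaa, ab, abb, ba, bb}
L2 = {aa, abb}
Checking each string in L1 against L2:
  'aa': in L2? Yes
  'aaa': in L2? No
  'ab': in L2? No
  'abb': in L2? Yes
  'ba': in L2? No
  'bb': in L2? No
Intersection = {aa, abb}
|L1 ∩ L2| = 2

2


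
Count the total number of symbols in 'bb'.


String: 'bb'
Counting characters:
  'b' appears 2 time(s)
Total length = 0 + 2 = 2

2


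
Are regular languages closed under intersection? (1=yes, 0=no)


Regular languages are closed under all standard operations:
- Union: Yes (product construction)
- Intersection: Yes (product construction)
- Complement: Yes (swap accept/reject)
- Concatenation: Yes (NFA construction)
Operation: intersection -> Closed

1


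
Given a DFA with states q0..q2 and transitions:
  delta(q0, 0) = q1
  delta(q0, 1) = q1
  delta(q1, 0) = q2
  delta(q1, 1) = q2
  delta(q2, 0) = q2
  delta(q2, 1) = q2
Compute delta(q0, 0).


Looking up transition function:
delta(q0, 0) in the table
Row: q0, Column: 0
Result: q1

q1


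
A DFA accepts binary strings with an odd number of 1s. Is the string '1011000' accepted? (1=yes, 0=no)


DFA has 2 states: q_even (start, accept=no) and q_odd
Processing string '1011000' character by character:
  Position 0: read '1', 1-count=1 -> q_odd
  Position 1: read '0', 1-count=1 -> q_odd (no change)
  Position 2: read '1', 1-count=2 -> q_even
  Position 3: read '1', 1-count=3 -> q_odd
  Position 4: read '0', 1-count=3 -> q_odd (no change)
  Position 5: read '0', 1-count=3 -> q_odd (no change)
  Position 6: read '0', 1-count=3 -> q_odd (no change)
Final state: q_odd, total 1s = 3 (odd); the DFA requires an odd count -> accept

1


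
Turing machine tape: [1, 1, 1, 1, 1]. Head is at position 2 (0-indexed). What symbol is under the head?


Tape: [1, 1, 1, 1, 1]
Positions: 0 1 2 3 4
Values:    1 1 1 1 1
Head at position 2
tape[2] = 1

1


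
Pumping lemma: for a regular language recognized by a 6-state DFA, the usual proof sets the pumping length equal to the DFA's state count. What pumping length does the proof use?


Pumping lemma for regular languages (standard proof):
Take p = |Q|, the number of DFA states.
Any string of length >= |Q| passes through |Q|+1 states while reading its first |Q| symbols,
so by pigeonhole some state repeats, giving the loop that can be pumped.
Here |Q| = 6
Therefore the proof uses p = 6

6


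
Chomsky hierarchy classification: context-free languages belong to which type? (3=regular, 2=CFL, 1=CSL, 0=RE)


Chomsky hierarchy levels:
  Type 3: Regular (DFA/NFA/regex)
  Type 2: Context-free (PDA)
  Type 1: Context-sensitive
  Type 0: Recursively enumerable (TM)
'context-free' corresponds to Type 2

2


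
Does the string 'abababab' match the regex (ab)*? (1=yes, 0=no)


Pattern: (ab)*
String: 'abababab'
Pattern requires: zero or more repetitions of 'ab'
Pairs: ['ab', 'ab', 'ab', 'ab']
All pairs are 'ab'? Yes
Result: 1

1


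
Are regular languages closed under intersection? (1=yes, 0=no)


Regular languages are closed under:
- Union (DFA product construction)
- Intersection (DFA product construction)
- Complement (swap accept/reject states)
- Concatenation (NFA construction)
- Kleene star (NFA construction)
intersection is in this list
Therefore: closed

1


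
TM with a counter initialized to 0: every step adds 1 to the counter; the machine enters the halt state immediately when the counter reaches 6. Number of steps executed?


Counter starts at 0. Counting sequence:
  Step 1: counter = 1
  Step 2: counter = 2
  Step 3: counter = 3
  Step 4: counter = 4
  Step 5: counter = 5
  Step 6: counter = 6
Counter reached 6 -> halt
Total steps = 6

6


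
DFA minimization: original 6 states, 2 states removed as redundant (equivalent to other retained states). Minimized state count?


Original DFA: 6 states
Redundant states removed: 2
Minimized states = original - removed
= 6 - 2
= 4

4


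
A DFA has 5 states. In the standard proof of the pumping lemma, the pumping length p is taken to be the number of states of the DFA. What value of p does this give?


Pumping lemma for regular languages (standard proof):
Take p = |Q|, the number of DFA states.
Any string of length >= |Q| passes through |Q|+1 states while reading its first |Q| symbols,
so by pigeonhole some state repeats, giving the loop that can be pumped.
Here |Q| = 5
Therefore the proof uses p = 5

5


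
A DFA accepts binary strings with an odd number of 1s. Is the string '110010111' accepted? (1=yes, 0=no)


DFA has 2 states: q_even (start, accept=no) and q_odd
Processing string '110010111' character by character:
  Position 0: read '1', 1-count=1 -> q_odd
  Position 1: read '1', 1-count=2 -> q_even
  Position 2: read '0', 1-count=2 -> q_even (no change)
  Position 3: read '0', 1-count=2 -> q_even (no change)
  Position 4: read '1', 1-count=3 -> q_odd
  Position 5: read '0', 1-count=3 -> q_odd (no change)
  Position 6: read '1', 1-count=4 -> q_even
  Position 7: read '1', 1-count=5 -> q_odd
  Position 8: read '1', 1-count=6 -> q_even
Final state: q_even, total 1s = 6 (even); the DFA requires an odd count -> reject

0


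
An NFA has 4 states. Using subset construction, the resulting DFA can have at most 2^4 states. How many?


NFA has 4 states
Subset construction: each DFA state = subset of NFA states
Maximum subsets = 2^4
2^4 = 16

16


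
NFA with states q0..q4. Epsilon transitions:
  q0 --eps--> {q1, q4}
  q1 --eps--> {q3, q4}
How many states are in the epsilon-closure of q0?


Starting from q0
Initialize closure = {q0}
Follow epsilon from q0 -> add q1
Follow epsilon from q0 -> add q4
Follow epsilon from q1 -> add q3
Final closure: {q0, q1, q3, q4}
Size = 4

4


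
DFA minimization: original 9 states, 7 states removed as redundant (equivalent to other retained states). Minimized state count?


Original DFA: 9 states
Redundant states removed: 7
Minimized states = original - removed
= 9 - 7
= 2

2


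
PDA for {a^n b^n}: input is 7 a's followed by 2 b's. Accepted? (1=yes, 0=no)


Language requires equal numbers of a's and b's
PDA pushes for each 'a', pops for each 'b'
Number of a's = 7
Number of b's = 2
7 != 2 -> Reject

0


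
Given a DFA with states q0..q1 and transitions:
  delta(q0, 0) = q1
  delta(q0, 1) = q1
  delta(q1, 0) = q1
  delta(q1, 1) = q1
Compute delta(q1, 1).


Looking up transition function:
delta(q1, 1) in the table
Row: q1, Column: 1
Result: q1

q1


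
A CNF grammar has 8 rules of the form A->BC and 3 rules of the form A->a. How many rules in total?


CNF allows two rule forms:
  A -> BC (binary): 8 rules
  A -> a (terminal): 3 rules
Total = 8 + 3 = 11

11


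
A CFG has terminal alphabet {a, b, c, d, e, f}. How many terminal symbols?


Terminal symbols: a, b, c, d, e, f
Counting each: a (#1), b (#2), c (#3), d (#4), e (#5), f (#6)
Total = 6

6


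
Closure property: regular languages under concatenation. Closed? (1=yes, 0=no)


Regular languages are closed under:
- Union (DFA product construction)
- Intersection (DFA product construction)
- Complement (swap accept/reject states)
- Concatenation (NFA construction)
- Kleene star (NFA construction)
concatenation is in this list
Therefore: closed

1


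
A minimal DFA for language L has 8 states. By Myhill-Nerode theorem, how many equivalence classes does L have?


Myhill-Nerode theorem:
Number of equivalence classes = number of states in minimal DFA
Minimal DFA states = 8
Therefore equivalence classes = 8

8


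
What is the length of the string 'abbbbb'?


String: 'abbbbb'
Counting characters:
  'a' appears 1 time(s)
  'b' appears 5 time(s)
Total length = 1 + 5 = 6

6


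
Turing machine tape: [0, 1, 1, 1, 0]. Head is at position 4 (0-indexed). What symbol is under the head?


Tape: [0, 1, 1, 1, 0]
Positions: 0 1 2 3 4
Values:    0 1 1 1 0
Head at position 4
tape[4] = 0

0


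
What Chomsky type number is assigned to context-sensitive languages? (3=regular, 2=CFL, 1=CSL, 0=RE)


Chomsky hierarchy levels:
  Type 3: Regular (DFA/NFA/regex)
  Type 2: Context-free (PDA)
  Type 1: Context-sensitive
  Type 0: Recursively enumerable (TM)
'context-sensitive' corresponds to Type 1

1


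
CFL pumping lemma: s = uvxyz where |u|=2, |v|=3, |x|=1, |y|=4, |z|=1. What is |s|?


|s| = |u| + |v| + |x| + |y| + |z|
= 2 + 3 + 1 + 4 + 1
= 5 + 1 + 5
= 6 + 5
= 11

11


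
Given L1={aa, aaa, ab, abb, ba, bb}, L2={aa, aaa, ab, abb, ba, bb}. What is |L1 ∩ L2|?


L1 = {aa, aaa, ab, abb, ba, bb}
L2 = {aa, aaa, ab, abb, ba, bb}
Checking each string in L1 against L2:
  'aa': in L2? Yes
  'aaa': in L2? Yes
  'ab': in L2? Yes
  'abb': in L2? Yes
  'ba': in L2? Yes
  'bb': in L2? Yes
Intersection = {aa, aaa, ab, abb, ba, bb}
|L1 ∩ L2| = 6

6


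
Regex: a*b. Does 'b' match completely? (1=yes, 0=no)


Pattern: a*b
String: 'b'
Pattern requires: zero or more 'a's followed by exactly one 'b'
Found 0 leading 'a's
Remaining: 'b'
Remaining is exactly 'b' -> match
Result: 1

1


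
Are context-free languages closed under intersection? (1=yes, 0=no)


CFL closure properties:
  Closed under: union, concatenation, Kleene star
  NOT closed under: intersection, complement
Operation 'intersection' is in not-closed list -> No (not closed)

0


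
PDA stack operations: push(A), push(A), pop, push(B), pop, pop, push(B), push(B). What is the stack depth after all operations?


Tracing stack operations:
  push(A) -> stack = [A], depth=1
  push(A) -> stack = [A,A], depth=2
  pop -> removed A, stack = [A], depth=1
  push(B) -> stack = [A,B], depth=2
  pop -> removed B, stack = [A], depth=1
  pop -> removed A, stack = [], depth=0
  push(B) -> stack = [B], depth=1
  push(B) -> stack = [B,B], depth=2
Final depth = 2

2


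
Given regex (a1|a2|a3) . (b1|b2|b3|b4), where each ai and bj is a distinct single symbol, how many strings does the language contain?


First group: 3 alternatives
Second group: 4 alternatives
Concatenation: each choice from group 1 pairs with each from group 2
Total = 3 x 4 = 12

12


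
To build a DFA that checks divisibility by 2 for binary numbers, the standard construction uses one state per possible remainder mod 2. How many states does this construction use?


Divisibility by 2 is tracked via the remainder mod 2: 0, 1, ..., 1
The construction assigns one state to each remainder
Number of remainders = 2

2


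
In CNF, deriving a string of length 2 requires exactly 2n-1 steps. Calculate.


Chomsky Normal Form derivation:
String length n = 2
Each step either:
  - Splits a nonterminal into two (n-1 such steps)
  - Converts a nonterminal to terminal (n such steps)
Total = (n-1) + n = 2n - 1
= 2(2) - 1
= 4 - 1
= 3

3


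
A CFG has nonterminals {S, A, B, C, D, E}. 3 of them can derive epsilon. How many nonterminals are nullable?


Nonterminals: {S, A, B, C, D, E}
A nonterminal is nullable if it can derive epsilon
Counting nullable nonterminals: 3
Total nullable = 3

3


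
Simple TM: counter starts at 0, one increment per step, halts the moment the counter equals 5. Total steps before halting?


Counter starts at 0. Counting sequence:
  Step 1: counter = 1
  Step 2: counter = 2
  Step 3: counter = 3
  Step 4: counter = 4
  Step 5: counter = 5
Counter reached 5 -> halt
Total steps = 5

5


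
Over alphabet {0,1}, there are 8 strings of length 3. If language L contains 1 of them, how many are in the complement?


Alphabet: {0,1}
String length: 3
Total strings of length 3 = 2^3 = 8
Strings in L = 1
Complement = total - |L|
= 8 - 1
= 7

7


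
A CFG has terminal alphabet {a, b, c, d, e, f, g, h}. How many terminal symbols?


Terminal symbols: a, b, c, d, e, f, g, h
Counting each: a (#1), b (#2), c (#3), d (#4), e (#5), f (#6), g (#7), h (#8)
Total = 8

8


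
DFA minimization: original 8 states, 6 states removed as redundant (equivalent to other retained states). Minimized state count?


Original DFA: 8 states
Redundant states removed: 6
Minimized states = original - removed
= 8 - 6
= 2

2


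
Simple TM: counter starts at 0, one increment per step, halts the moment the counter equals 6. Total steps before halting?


Counter starts at 0. Counting sequence:
  Step 1: counter = 1
  Step 2: counter = 2
  Step 3: counter = 3
  Step 4: counter = 4
  Step 5: counter = 5
  Step 6: counter = 6
Counter reached 6 -> halt
Total steps = 6

6


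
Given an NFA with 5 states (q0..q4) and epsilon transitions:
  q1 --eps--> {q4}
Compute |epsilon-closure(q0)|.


Starting from q0
Initialize closure = {q0}
q0 has no outgoing epsilon transitions -> nothing to add
Final closure: {q0}
Size = 1

1


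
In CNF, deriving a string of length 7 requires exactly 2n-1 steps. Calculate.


Chomsky Normal Form derivation:
String length n = 7
Each step either:
  - Splits a nonterminal into two (n-1 such steps)
  - Converts a nonterminal to terminal (n such steps)
Total = (n-1) + n = 2n - 1
= 2(7) - 1
= 14 - 1
= 13

13


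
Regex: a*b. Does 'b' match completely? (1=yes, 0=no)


Pattern: a*b
String: 'b'
Pattern requires: zero or more 'a's followed by exactly one 'b'
Found 0 leading 'a's
Remaining: 'b'
Remaining is exactly 'b' -> match
Result: 1

1


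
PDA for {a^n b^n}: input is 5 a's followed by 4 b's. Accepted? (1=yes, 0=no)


Language requires equal numbers of a's and b's
PDA pushes for each 'a', pops for each 'b'
Number of a's = 5
Number of b's = 4
5 != 4 -> Reject

0


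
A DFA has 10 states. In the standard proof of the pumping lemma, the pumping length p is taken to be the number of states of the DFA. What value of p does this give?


Pumping lemma for regular languages (standard proof):
Take p = |Q|, the number of DFA states.
Any string of length >= |Q| passes through |Q|+1 states while reading its first |Q| symbols,
so by pigeonhole some state repeats, giving the loop that can be pumped.
Here |Q| = 10
Therefore the proof uses p = 10

10


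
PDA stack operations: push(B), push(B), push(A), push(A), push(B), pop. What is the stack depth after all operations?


Tracing stack operations:
  push(B) -> stack = [B], depth=1
  push(B) -> stack = [B,B], depth=2
  push(A) -> stack = [B,B,A], depth=3
  push(A) -> stack = [B,B,A,A], depth=4
  push(B) -> stack = [B,B,A,A,B], depth=5
  pop -> removed B, stack = [B,B,A,A], depth=4
Final depth = 4

4


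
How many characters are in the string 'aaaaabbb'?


String: 'aaaaabbb'
Counting characters:
  'a' appears 5 time(s)
  'b' appears 3 time(s)
Total length = 5 + 3 = 8

8


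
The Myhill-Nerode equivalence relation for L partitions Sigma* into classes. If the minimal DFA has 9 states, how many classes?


Myhill-Nerode theorem:
Number of equivalence classes = number of states in minimal DFA
Minimal DFA states = 9
Therefore equivalence classes = 9

9


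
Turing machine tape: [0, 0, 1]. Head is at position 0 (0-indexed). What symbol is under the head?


Tape: [0, 0, 1]
Positions: 0 1 2
Values:    0 0 1
Head at position 0
tape[0] = 0

0


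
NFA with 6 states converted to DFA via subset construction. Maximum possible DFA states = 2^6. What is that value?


NFA has 6 states
Subset construction: each DFA state = subset of NFA states
Maximum subsets = 2^6
2^6 = 64

64


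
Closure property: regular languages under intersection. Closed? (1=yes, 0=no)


Regular languages are closed under:
- Union (DFA product construction)
- Intersection (DFA product construction)
- Complement (swap accept/reject states)
- Concatenation (NFA construction)
- Kleene star (NFA construction)
intersection is in this list
Therefore: closed

1


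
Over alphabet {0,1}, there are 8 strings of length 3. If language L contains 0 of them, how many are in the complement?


Alphabet: {0,1}
String length: 3
Total strings of length 3 = 2^3 = 8
Strings in L = 0
Complement = total - |L|
= 8 - 0
= 8

8


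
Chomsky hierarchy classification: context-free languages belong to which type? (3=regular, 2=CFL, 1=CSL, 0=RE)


Chomsky hierarchy levels:
  Type 3: Regular (DFA/NFA/regex)
  Type 2: Context-free (PDA)
  Type 1: Context-sensitive
  Type 0: Recursively enumerable (TM)
'context-free' corresponds to Type 2

2


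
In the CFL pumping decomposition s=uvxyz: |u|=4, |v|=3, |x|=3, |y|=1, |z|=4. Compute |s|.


|s| = |u| + |v| + |x| + |y| + |z|
= 4 + 3 + 3 + 1 + 4
= 7 + 3 + 5
= 10 + 5
= 15

15


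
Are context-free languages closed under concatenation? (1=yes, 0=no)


CFL closure properties:
  Closed under: union, concatenation, Kleene star
  NOT closed under: intersection, complement
Operation 'concatenation' is in closed list -> Yes (closed)

1


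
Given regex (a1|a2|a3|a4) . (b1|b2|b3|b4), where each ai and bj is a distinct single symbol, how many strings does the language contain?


First group: 4 alternatives
Second group: 4 alternatives
Concatenation: each choice from group 1 pairs with each from group 2
Total = 4 x 4 = 16

16


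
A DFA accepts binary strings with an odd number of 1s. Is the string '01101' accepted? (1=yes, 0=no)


DFA has 2 states: q_even (start, accept=no) and q_odd
Processing string '01101' character by character:
  Position 0: read '0', 1-count=0 -> q_even (no change)
  Position 1: read '1', 1-count=1 -> q_odd
  Position 2: read '1', 1-count=2 -> q_even
  Position 3: read '0', 1-count=2 -> q_even (no change)
  Position 4: read '1', 1-count=3 -> q_odd
Final state: q_odd, total 1s = 3 (odd); the DFA requires an odd count -> accept

1


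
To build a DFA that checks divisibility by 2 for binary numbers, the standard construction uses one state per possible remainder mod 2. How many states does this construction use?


Divisibility by 2 is tracked via the remainder mod 2: 0, 1, ..., 1
The construction assigns one state to each remainder
Number of remainders = 2

2


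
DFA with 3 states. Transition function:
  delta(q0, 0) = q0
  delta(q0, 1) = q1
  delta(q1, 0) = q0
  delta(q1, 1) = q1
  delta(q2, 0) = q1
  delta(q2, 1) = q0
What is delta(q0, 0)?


Looking up transition function:
delta(q0, 0) in the table
Row: q0, Column: 0
Result: q0

q0


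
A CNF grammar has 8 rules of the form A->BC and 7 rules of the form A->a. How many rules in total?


CNF allows two rule forms:
  A -> BC (binary): 8 rules
  A -> a (terminal): 7 rules
Total = 8 + 7 = 15

15


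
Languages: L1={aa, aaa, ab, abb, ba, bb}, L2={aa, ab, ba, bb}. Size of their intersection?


L1 = {aa, aaa, ab, abb, ba, bb}
L2 = {aa, ab, ba, bb}
Checking each string in L1 against L2:
  'aa': in L2? Yes
  'aaa': in L2? No
  'ab': in L2? Yes
  'abb': in L2? No
  'ba': in L2? Yes
  'bb': in L2? Yes
Intersection = {aa, ab, ba, bb}
|L1 ∩ L2| = 4

4


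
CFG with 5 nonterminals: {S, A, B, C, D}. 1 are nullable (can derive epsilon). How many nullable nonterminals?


Nonterminals: {S, A, B, C, D}
A nonterminal is nullable if it can derive epsilon
Counting nullable nonterminals: 1
Total nullable = 1

1


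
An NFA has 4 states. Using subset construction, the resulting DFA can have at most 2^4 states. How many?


NFA has 4 states
Subset construction: each DFA state = subset of NFA states
Maximum subsets = 2^4
2^4 = 16

16


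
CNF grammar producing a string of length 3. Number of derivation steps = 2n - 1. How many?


Chomsky Normal Form derivation:
String length n = 3
Each step either:
  - Splits a nonterminal into two (n-1 such steps)
  - Converts a nonterminal to terminal (n such steps)
Total = (n-1) + n = 2n - 1
= 2(3) - 1
= 6 - 1
= 5

5


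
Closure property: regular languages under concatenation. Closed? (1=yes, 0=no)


Regular languages are closed under:
- Union (DFA product construction)
- Intersection (DFA product construction)
- Complement (swap accept/reject states)
- Concatenation (NFA construction)
- Kleene star (NFA construction)
concatenation is in this list
Therefore: closed

1


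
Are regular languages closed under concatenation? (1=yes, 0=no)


Regular languages are closed under all standard operations:
- Union: Yes (product construction)
- Intersection: Yes (product construction)
- Complement: Yes (swap accept/reject)
- Concatenation: Yes (NFA construction)
Operation: concatenation -> Closed

1


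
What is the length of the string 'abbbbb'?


String: 'abbbbb'
Counting characters:
  'a' appears 1 time(s)
  'b' appears 5 time(s)
Total length = 1 + 5 = 6

6


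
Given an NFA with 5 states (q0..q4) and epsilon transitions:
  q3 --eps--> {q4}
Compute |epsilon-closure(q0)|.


Starting from q0
Initialize closure = {q0}
q0 has no outgoing epsilon transitions -> nothing to add
Final closure: {q0}
Size = 1

1


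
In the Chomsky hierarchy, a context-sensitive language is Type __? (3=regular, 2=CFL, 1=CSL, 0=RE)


Chomsky hierarchy levels:
  Type 3: Regular (DFA/NFA/regex)
  Type 2: Context-free (PDA)
  Type 1: Context-sensitive
  Type 0: Recursively enumerable (TM)
'context-sensitive' corresponds to Type 1

1


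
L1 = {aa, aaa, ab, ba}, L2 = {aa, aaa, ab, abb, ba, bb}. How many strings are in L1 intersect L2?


L1 = {aa, aaa, ab, ba}
L2 = {aa, aaa, ab, abb, ba, bb}
Checking each string in L1 against L2:
  'aa': in L2? Yes
  'aaa': in L2? Yes
  'ab': in L2? Yes
  'ba': in L2? Yes
Intersection = {aa, aaa, ab, ba}
|L1 ∩ L2| = 4

4


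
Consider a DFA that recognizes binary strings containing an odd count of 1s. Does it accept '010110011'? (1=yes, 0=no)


DFA has 2 states: q_even (start, accept=no) and q_odd
Processing string '010110011' character by character:
  Position 0: read '0', 1-count=0 -> q_even (no change)
  Position 1: read '1', 1-count=1 -> q_odd
  Position 2: read '0', 1-count=1 -> q_odd (no change)
  Position 3: read '1', 1-count=2 -> q_even
  Position 4: read '1', 1-count=3 -> q_odd
  Position 5: read '0', 1-count=3 -> q_odd (no change)
  Position 6: read '0', 1-count=3 -> q_odd (no change)
  Position 7: read '1', 1-count=4 -> q_even
  Position 8: read '1', 1-count=5 -> q_odd
Final state: q_odd, total 1s = 5 (odd); the DFA requires an odd count -> accept

1


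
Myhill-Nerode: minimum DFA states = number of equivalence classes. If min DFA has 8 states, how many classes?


Myhill-Nerode theorem:
Number of equivalence classes = number of states in minimal DFA
Minimal DFA states = 8
Therefore equivalence classes = 8

8


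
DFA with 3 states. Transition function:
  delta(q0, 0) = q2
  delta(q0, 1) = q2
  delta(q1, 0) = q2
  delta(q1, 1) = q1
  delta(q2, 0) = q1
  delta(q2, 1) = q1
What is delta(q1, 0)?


Looking up transition function:
delta(q1, 0) in the table
Row: q1, Column: 0
Result: q2

q2


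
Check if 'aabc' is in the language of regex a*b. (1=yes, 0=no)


Pattern: a*b
String: 'aabc'
Pattern requires: zero or more 'a's followed by exactly one 'b'
Found 2 leading 'a's
Remaining: 'bc'
Remaining is not 'b' -> no match
Result: 0

0


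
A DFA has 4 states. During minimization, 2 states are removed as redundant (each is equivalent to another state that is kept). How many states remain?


Original DFA: 4 states
Redundant states removed: 2
Minimized states = original - removed
= 4 - 2
= 2

2


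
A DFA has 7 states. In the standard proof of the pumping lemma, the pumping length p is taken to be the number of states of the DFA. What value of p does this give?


Pumping lemma for regular languages (standard proof):
Take p = |Q|, the number of DFA states.
Any string of length >= |Q| passes through |Q|+1 states while reading its first |Q| symbols,
so by pigeonhole some state repeats, giving the loop that can be pumped.
Here |Q| = 7
Therefore the proof uses p = 7

7


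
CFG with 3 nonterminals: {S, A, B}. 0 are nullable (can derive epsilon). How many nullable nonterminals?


Nonterminals: {S, A, B}
A nonterminal is nullable if it can derive epsilon
Counting nullable nonterminals: 0
Total nullable = 0

0


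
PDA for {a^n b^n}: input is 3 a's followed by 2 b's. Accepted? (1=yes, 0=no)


Language requires equal numbers of a's and b's
PDA pushes for each 'a', pops for each 'b'
Number of a's = 3
Number of b's = 2
3 != 2 -> Reject

0
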